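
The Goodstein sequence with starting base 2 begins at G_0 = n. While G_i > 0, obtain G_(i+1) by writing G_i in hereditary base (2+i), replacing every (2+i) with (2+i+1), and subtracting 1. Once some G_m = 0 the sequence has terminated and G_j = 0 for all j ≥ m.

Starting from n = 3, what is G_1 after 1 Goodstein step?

3

base 2: 3 = 2 + 1; at 3: 3 + 1 = 4; next = 3
base 3: 3 = 3; at 4: 4 = 4; next = 3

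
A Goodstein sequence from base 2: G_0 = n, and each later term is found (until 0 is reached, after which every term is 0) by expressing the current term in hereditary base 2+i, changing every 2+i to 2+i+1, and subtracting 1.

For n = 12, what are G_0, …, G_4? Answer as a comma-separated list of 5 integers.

G_0=12  [base 2] 2^(2 + 1) + 2^2  →[2↦3]→  3^(3 + 1) + 3^3 = 108  −1 ⇒ G_1=107
G_1=107  [base 3] 3^(3 + 1) + 2·3^2 + 2·3 + 2  →[3↦4]→  4^(4 + 1) + 2·4^2 + 2·4 + 2 = 1066  −1 ⇒ G_2=1065
G_2=1065  [base 4] 4^(4 + 1) + 2·4^2 + 2·4 + 1  →[4↦5]→  5^(5 + 1) + 2·5^2 + 2·5 + 1 = 15686  −1 ⇒ G_3=15685
G_3=15685  [base 5] 5^(5 + 1) + 2·5^2 + 2·5  →[5↦6]→  6^(6 + 1) + 2·6^2 + 2·6 = 280020  −1 ⇒ G_4=280019

12, 107, 1065, 15685, 280019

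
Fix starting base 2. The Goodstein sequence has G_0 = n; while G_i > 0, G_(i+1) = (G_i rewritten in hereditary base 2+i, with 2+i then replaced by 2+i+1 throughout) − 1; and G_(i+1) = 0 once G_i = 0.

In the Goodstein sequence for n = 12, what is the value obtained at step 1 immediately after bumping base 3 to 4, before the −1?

1066

(0) 12|_2 = 2^(2 + 1) + 2^2 ↦ 3^(3 + 1) + 3^3|_3 = 108 ⇒ 107
(1) 107|_3 = 3^(3 + 1) + 2·3^2 + 2·3 + 2 ↦ 4^(4 + 1) + 2·4^2 + 2·4 + 2|_4 = 1066 ⇒ 1065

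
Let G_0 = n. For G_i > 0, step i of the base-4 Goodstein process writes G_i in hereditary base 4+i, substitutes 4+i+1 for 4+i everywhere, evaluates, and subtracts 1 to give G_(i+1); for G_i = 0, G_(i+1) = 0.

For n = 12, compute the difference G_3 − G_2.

1

[0] 12 ≡ 3·4 (base 4). Lift 5: 15. −1: 14.
[1] 14 ≡ 2·5 + 4 (base 5). Lift 6: 16. −1: 15.
[2] 15 ≡ 2·6 + 3 (base 6). Lift 7: 17. −1: 16.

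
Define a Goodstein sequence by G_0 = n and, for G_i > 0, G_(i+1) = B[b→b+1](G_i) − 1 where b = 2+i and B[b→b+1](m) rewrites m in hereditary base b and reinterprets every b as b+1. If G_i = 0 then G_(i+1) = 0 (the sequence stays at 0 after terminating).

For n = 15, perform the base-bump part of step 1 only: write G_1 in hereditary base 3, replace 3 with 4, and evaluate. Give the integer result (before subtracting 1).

step 0: 15 = 2^(2 + 1) + 2^2 + 2 + 1; sub 3 for 2: 3^(3 + 1) + 3^3 + 3 + 1; = 112; G_1 = 112−1 = 111
step 1: 111 = 3^(3 + 1) + 3^3 + 3; sub 4 for 3: 4^(4 + 1) + 4^4 + 4; = 1284; G_2 = 1284−1 = 1283

1284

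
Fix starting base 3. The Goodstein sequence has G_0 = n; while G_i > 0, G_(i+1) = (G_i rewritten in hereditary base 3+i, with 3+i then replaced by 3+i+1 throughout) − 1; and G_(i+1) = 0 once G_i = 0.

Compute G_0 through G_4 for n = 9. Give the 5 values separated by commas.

G_0 = 9. HB_3(9) = 3^2. Bump = 16. G_1 = 15.
G_1 = 15. HB_4(15) = 3·4 + 3. Bump = 18. G_2 = 17.
G_2 = 17. HB_5(17) = 3·5 + 2. Bump = 20. G_3 = 19.
G_3 = 19. HB_6(19) = 3·6 + 1. Bump = 22. G_4 = 21.

9, 15, 17, 19, 21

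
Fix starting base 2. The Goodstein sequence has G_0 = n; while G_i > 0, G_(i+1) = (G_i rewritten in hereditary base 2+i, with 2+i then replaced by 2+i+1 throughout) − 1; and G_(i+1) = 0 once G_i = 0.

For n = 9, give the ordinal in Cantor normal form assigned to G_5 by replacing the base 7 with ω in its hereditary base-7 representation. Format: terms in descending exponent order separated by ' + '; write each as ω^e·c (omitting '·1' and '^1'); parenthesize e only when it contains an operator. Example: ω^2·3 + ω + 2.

G_0 = 9. HB_2(9) = 2^(2 + 1) + 1. Bump = 82. G_1 = 81.
G_1 = 81. HB_3(81) = 3^(3 + 1). Bump = 1024. G_2 = 1023.
G_2 = 1023. HB_4(1023) = 3·4^4 + 3·4^3 + 3·4^2 + 3·4 + 3. Bump = 9843. G_3 = 9842.
G_3 = 9842. HB_5(9842) = 3·5^5 + 3·5^3 + 3·5^2 + 3·5 + 2. Bump = 140744. G_4 = 140743.
G_4 = 140743. HB_6(140743) = 3·6^6 + 3·6^3 + 3·6^2 + 3·6 + 1. Bump = 2471827. G_5 = 2471826.
G_5 = 2471826. HB_7(2471826) = 3·7^7 + 3·7^3 + 3·7^2 + 3·7. Bump = 50333400. G_6 = 50333399.

ω^ω·3 + ω^3·3 + ω^2·3 + ω·3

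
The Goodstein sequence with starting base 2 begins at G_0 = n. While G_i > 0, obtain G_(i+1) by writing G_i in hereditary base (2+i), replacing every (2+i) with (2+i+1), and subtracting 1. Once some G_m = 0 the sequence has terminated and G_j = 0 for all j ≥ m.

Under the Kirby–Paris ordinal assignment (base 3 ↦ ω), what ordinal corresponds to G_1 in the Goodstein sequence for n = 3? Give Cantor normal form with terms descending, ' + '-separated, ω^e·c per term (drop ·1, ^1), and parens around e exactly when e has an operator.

3 —HB2→ 2 + 1 —bump→ 3 + 1 = 4 —(−1)→ 3
3 —HB3→ 3 —bump→ 4 = 4 —(−1)→ 3

ω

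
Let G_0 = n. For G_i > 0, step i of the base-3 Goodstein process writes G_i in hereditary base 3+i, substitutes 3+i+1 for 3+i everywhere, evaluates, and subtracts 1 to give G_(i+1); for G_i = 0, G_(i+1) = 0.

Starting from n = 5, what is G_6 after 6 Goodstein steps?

2

5 —HB3→ 3 + 2 —bump→ 4 + 2 = 6 —(−1)→ 5
5 —HB4→ 4 + 1 —bump→ 5 + 1 = 6 —(−1)→ 5
5 —HB5→ 5 —bump→ 6 = 6 —(−1)→ 5
5 —HB6→ 5 —bump→ 5 = 5 —(−1)→ 4
4 —HB7→ 4 —bump→ 4 = 4 —(−1)→ 3
3 —HB8→ 3 —bump→ 3 = 3 —(−1)→ 2
2 —HB9→ 2 —bump→ 2 = 2 —(−1)→ 1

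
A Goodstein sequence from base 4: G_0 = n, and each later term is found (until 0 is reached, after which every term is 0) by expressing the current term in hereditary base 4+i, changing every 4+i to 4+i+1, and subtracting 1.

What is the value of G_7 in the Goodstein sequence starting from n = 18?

[0] 18 ≡ 4^2 + 2 (base 4). Lift 5: 27. −1: 26.
[1] 26 ≡ 5^2 + 1 (base 5). Lift 6: 37. −1: 36.
[2] 36 ≡ 6^2 (base 6). Lift 7: 49. −1: 48.
[3] 48 ≡ 6·7 + 6 (base 7). Lift 8: 54. −1: 53.
[4] 53 ≡ 6·8 + 5 (base 8). Lift 9: 59. −1: 58.
[5] 58 ≡ 6·9 + 4 (base 9). Lift 10: 64. −1: 63.
[6] 63 ≡ 6·10 + 3 (base 10). Lift 11: 69. −1: 68.

68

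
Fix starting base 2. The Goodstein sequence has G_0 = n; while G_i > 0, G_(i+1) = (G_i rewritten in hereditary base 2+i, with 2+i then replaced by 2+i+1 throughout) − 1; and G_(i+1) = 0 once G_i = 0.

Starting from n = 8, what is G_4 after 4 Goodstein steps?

(0) 8|_2 = 2^(2 + 1) ↦ 3^(3 + 1)|_3 = 81 ⇒ 80
(1) 80|_3 = 2·3^3 + 2·3^2 + 2·3 + 2 ↦ 2·4^4 + 2·4^2 + 2·4 + 2|_4 = 554 ⇒ 553
(2) 553|_4 = 2·4^4 + 2·4^2 + 2·4 + 1 ↦ 2·5^5 + 2·5^2 + 2·5 + 1|_5 = 6311 ⇒ 6310
(3) 6310|_5 = 2·5^5 + 2·5^2 + 2·5 ↦ 2·6^6 + 2·6^2 + 2·6|_6 = 93396 ⇒ 93395
(4) 93395|_6 = 2·6^6 + 2·6^2 + 6 + 5 ↦ 2·7^7 + 2·7^2 + 7 + 5|_7 = 1647196 ⇒ 1647195

93395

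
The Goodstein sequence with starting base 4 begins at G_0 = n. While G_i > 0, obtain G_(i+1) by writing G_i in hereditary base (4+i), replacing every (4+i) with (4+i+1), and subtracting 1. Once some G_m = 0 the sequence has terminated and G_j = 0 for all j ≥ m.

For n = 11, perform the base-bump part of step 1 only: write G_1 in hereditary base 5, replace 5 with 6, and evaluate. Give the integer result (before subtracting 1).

G_0 = 11. HB_4(11) = 2·4 + 3. Bump = 13. G_1 = 12.
G_1 = 12. HB_5(12) = 2·5 + 2. Bump = 14. G_2 = 13.

14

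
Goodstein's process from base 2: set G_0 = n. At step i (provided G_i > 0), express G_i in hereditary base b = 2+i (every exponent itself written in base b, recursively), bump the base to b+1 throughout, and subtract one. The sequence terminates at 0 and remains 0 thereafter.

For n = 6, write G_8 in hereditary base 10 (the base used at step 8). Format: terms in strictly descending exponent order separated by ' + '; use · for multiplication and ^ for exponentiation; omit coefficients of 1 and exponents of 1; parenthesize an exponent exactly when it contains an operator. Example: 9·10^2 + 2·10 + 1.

5·10^5 + 5·10^4 + 5·10^3 + 5·10^2 + 5·10 + 1

i=0: 6 = 2^2 + 2 (b=2); 2→3: 3^3 + 3 = 30; 30−1 = 29
i=1: 29 = 3^3 + 2 (b=3); 3→4: 4^4 + 2 = 258; 258−1 = 257
i=2: 257 = 4^4 + 1 (b=4); 4→5: 5^5 + 1 = 3126; 3126−1 = 3125
i=3: 3125 = 5^5 (b=5); 5→6: 6^6 = 46656; 46656−1 = 46655
i=4: 46655 = 5·6^5 + 5·6^4 + 5·6^3 + 5·6^2 + 5·6 + 5 (b=6); 6→7: 5·7^5 + 5·7^4 + 5·7^3 + 5·7^2 + 5·7 + 5 = 98040; 98040−1 = 98039
i=5: 98039 = 5·7^5 + 5·7^4 + 5·7^3 + 5·7^2 + 5·7 + 4 (b=7); 7→8: 5·8^5 + 5·8^4 + 5·8^3 + 5·8^2 + 5·8 + 4 = 187244; 187244−1 = 187243
i=6: 187243 = 5·8^5 + 5·8^4 + 5·8^3 + 5·8^2 + 5·8 + 3 (b=8); 8→9: 5·9^5 + 5·9^4 + 5·9^3 + 5·9^2 + 5·9 + 3 = 332148; 332148−1 = 332147
i=7: 332147 = 5·9^5 + 5·9^4 + 5·9^3 + 5·9^2 + 5·9 + 2 (b=9); 9→10: 5·10^5 + 5·10^4 + 5·10^3 + 5·10^2 + 5·10 + 2 = 555552; 555552−1 = 555551
i=8: 555551 = 5·10^5 + 5·10^4 + 5·10^3 + 5·10^2 + 5·10 + 1 (b=10); 10→11: 5·11^5 + 5·11^4 + 5·11^3 + 5·11^2 + 5·11 + 1 = 885776; 885776−1 = 885775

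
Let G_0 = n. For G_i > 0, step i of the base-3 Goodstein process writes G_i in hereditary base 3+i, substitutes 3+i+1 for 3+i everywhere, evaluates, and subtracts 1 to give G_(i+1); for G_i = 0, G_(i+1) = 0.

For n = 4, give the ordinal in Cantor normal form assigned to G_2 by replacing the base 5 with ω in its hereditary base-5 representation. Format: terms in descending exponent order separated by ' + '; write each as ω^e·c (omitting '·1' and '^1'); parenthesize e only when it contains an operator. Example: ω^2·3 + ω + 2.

4

G_0 = 4. HB_3(4) = 3 + 1. Bump = 5. G_1 = 4.
G_1 = 4. HB_4(4) = 4. Bump = 5. G_2 = 4.
G_2 = 4. HB_5(4) = 4. Bump = 4. G_3 = 3.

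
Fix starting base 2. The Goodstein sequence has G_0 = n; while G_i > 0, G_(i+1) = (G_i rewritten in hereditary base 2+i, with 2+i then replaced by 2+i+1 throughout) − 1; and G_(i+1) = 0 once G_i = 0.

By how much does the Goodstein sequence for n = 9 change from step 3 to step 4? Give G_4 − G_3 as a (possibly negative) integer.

130901

(0) 9|_2 = 2^(2 + 1) + 1 ↦ 3^(3 + 1) + 1|_3 = 82 ⇒ 81
(1) 81|_3 = 3^(3 + 1) ↦ 4^(4 + 1)|_4 = 1024 ⇒ 1023
(2) 1023|_4 = 3·4^4 + 3·4^3 + 3·4^2 + 3·4 + 3 ↦ 3·5^5 + 3·5^3 + 3·5^2 + 3·5 + 3|_5 = 9843 ⇒ 9842
(3) 9842|_5 = 3·5^5 + 3·5^3 + 3·5^2 + 3·5 + 2 ↦ 3·6^6 + 3·6^3 + 3·6^2 + 3·6 + 2|_6 = 140744 ⇒ 140743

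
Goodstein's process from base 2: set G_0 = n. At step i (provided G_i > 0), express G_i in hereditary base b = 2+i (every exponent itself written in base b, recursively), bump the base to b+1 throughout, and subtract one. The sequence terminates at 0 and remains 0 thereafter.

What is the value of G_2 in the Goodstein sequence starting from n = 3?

3

[0] 3 ≡ 2 + 1 (base 2). Lift 3: 4. −1: 3.
[1] 3 ≡ 3 (base 3). Lift 4: 4. −1: 3.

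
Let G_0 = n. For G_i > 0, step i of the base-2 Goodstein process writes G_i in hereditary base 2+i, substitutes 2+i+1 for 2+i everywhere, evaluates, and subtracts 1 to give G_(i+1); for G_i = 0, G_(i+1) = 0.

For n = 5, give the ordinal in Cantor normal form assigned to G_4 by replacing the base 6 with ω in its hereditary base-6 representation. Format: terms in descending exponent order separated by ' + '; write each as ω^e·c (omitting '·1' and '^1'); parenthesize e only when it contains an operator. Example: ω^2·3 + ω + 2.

step 0: 5 = 2^2 + 1; sub 3 for 2: 3^3 + 1; = 28; G_1 = 28−1 = 27
step 1: 27 = 3^3; sub 4 for 3: 4^4; = 256; G_2 = 256−1 = 255
step 2: 255 = 3·4^3 + 3·4^2 + 3·4 + 3; sub 5 for 4: 3·5^3 + 3·5^2 + 3·5 + 3; = 468; G_3 = 468−1 = 467
step 3: 467 = 3·5^3 + 3·5^2 + 3·5 + 2; sub 6 for 5: 3·6^3 + 3·6^2 + 3·6 + 2; = 776; G_4 = 776−1 = 775

ω^3·3 + ω^2·3 + ω·3 + 1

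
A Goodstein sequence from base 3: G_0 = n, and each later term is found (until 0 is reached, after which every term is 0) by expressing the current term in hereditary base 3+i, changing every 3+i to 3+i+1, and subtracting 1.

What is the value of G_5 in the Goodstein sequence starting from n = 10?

33

base 3: 10 = 3^2 + 1; at 4: 4^2 + 1 = 17; next = 16
base 4: 16 = 4^2; at 5: 5^2 = 25; next = 24
base 5: 24 = 4·5 + 4; at 6: 4·6 + 4 = 28; next = 27
base 6: 27 = 4·6 + 3; at 7: 4·7 + 3 = 31; next = 30
base 7: 30 = 4·7 + 2; at 8: 4·8 + 2 = 34; next = 33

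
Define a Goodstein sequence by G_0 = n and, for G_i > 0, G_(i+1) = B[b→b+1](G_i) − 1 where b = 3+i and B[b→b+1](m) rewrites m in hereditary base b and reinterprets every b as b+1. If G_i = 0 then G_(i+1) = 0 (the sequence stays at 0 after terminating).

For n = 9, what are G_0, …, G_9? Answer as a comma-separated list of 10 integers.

9, 15, 17, 19, 21, 23, 24, 25, 26, 27

G_0 = 9. HB_3(9) = 3^2. Bump = 16. G_1 = 15.
G_1 = 15. HB_4(15) = 3·4 + 3. Bump = 18. G_2 = 17.
G_2 = 17. HB_5(17) = 3·5 + 2. Bump = 20. G_3 = 19.
G_3 = 19. HB_6(19) = 3·6 + 1. Bump = 22. G_4 = 21.
G_4 = 21. HB_7(21) = 3·7. Bump = 24. G_5 = 23.
G_5 = 23. HB_8(23) = 2·8 + 7. Bump = 25. G_6 = 24.
G_6 = 24. HB_9(24) = 2·9 + 6. Bump = 26. G_7 = 25.
G_7 = 25. HB_10(25) = 2·10 + 5. Bump = 27. G_8 = 26.
G_8 = 26. HB_11(26) = 2·11 + 4. Bump = 28. G_9 = 27.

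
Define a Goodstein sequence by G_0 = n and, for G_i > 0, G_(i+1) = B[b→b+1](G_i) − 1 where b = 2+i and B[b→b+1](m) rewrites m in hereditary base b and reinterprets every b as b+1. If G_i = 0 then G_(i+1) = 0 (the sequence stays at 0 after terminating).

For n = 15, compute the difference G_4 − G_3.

307841

G_0=15  [base 2] 2^(2 + 1) + 2^2 + 2 + 1  →[2↦3]→  3^(3 + 1) + 3^3 + 3 + 1 = 112  −1 ⇒ G_1=111
G_1=111  [base 3] 3^(3 + 1) + 3^3 + 3  →[3↦4]→  4^(4 + 1) + 4^4 + 4 = 1284  −1 ⇒ G_2=1283
G_2=1283  [base 4] 4^(4 + 1) + 4^4 + 3  →[4↦5]→  5^(5 + 1) + 5^5 + 3 = 18753  −1 ⇒ G_3=18752
G_3=18752  [base 5] 5^(5 + 1) + 5^5 + 2  →[5↦6]→  6^(6 + 1) + 6^6 + 2 = 326594  −1 ⇒ G_4=326593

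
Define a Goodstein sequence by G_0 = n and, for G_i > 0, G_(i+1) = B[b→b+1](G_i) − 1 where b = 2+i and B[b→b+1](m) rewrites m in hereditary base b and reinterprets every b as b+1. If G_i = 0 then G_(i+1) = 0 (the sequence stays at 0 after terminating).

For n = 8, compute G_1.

G_0 = 8. HB_2(8) = 2^(2 + 1). Bump = 81. G_1 = 80.
G_1 = 80. HB_3(80) = 2·3^3 + 2·3^2 + 2·3 + 2. Bump = 554. G_2 = 553.

80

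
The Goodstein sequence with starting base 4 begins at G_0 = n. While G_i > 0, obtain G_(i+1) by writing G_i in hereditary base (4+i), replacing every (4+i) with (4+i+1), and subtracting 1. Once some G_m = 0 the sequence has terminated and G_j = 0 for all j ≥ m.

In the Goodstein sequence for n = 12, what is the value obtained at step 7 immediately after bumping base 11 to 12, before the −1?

20

(0) 12|_4 = 3·4 ↦ 3·5|_5 = 15 ⇒ 14
(1) 14|_5 = 2·5 + 4 ↦ 2·6 + 4|_6 = 16 ⇒ 15
(2) 15|_6 = 2·6 + 3 ↦ 2·7 + 3|_7 = 17 ⇒ 16
(3) 16|_7 = 2·7 + 2 ↦ 2·8 + 2|_8 = 18 ⇒ 17
(4) 17|_8 = 2·8 + 1 ↦ 2·9 + 1|_9 = 19 ⇒ 18
(5) 18|_9 = 2·9 ↦ 2·10|_10 = 20 ⇒ 19
(6) 19|_10 = 10 + 9 ↦ 11 + 9|_11 = 20 ⇒ 19
(7) 19|_11 = 11 + 8 ↦ 12 + 8|_12 = 20 ⇒ 19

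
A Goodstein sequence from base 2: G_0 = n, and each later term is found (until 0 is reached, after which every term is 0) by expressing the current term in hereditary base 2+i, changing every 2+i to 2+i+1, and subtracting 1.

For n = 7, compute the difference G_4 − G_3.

G_0 = 7. HB_2(7) = 2^2 + 2 + 1. Bump = 31. G_1 = 30.
G_1 = 30. HB_3(30) = 3^3 + 3. Bump = 260. G_2 = 259.
G_2 = 259. HB_4(259) = 4^4 + 3. Bump = 3128. G_3 = 3127.
G_3 = 3127. HB_5(3127) = 5^5 + 2. Bump = 46658. G_4 = 46657.

43530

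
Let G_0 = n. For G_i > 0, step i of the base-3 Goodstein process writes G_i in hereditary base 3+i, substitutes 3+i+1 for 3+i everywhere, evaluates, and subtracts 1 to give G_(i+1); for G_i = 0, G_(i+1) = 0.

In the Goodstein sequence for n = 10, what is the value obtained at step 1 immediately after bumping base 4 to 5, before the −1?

25

G_0=10  [base 3] 3^2 + 1  →[3↦4]→  4^2 + 1 = 17  −1 ⇒ G_1=16
G_1=16  [base 4] 4^2  →[4↦5]→  5^2 = 25  −1 ⇒ G_2=24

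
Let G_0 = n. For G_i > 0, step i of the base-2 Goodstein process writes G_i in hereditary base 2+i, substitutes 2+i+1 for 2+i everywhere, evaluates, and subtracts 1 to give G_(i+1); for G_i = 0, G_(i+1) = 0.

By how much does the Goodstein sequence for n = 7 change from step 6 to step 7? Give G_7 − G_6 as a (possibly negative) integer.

G_0 = 7. HB_2(7) = 2^2 + 2 + 1. Bump = 31. G_1 = 30.
G_1 = 30. HB_3(30) = 3^3 + 3. Bump = 260. G_2 = 259.
G_2 = 259. HB_4(259) = 4^4 + 3. Bump = 3128. G_3 = 3127.
G_3 = 3127. HB_5(3127) = 5^5 + 2. Bump = 46658. G_4 = 46657.
G_4 = 46657. HB_6(46657) = 6^6 + 1. Bump = 823544. G_5 = 823543.
G_5 = 823543. HB_7(823543) = 7^7. Bump = 16777216. G_6 = 16777215.
G_6 = 16777215. HB_8(16777215) = 7·8^7 + 7·8^6 + 7·8^5 + 7·8^4 + 7·8^3 + 7·8^2 + 7·8 + 7. Bump = 37665880. G_7 = 37665879.

20888664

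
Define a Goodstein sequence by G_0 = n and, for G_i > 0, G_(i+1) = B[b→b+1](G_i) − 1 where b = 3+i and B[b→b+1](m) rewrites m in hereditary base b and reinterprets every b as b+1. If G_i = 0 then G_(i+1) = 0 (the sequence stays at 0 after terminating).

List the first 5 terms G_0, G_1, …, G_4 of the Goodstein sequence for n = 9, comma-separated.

9, 15, 17, 19, 21

step 0: 9 = 3^2; sub 4 for 3: 4^2; = 16; G_1 = 16−1 = 15
step 1: 15 = 3·4 + 3; sub 5 for 4: 3·5 + 3; = 18; G_2 = 18−1 = 17
step 2: 17 = 3·5 + 2; sub 6 for 5: 3·6 + 2; = 20; G_3 = 20−1 = 19
step 3: 19 = 3·6 + 1; sub 7 for 6: 3·7 + 1; = 22; G_4 = 22−1 = 21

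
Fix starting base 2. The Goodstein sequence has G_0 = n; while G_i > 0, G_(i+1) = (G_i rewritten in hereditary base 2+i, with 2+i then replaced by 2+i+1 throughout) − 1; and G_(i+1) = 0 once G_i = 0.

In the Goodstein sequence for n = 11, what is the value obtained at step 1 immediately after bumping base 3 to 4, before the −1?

base 2: 11 = 2^(2 + 1) + 2 + 1; at 3: 3^(3 + 1) + 3 + 1 = 85; next = 84
base 3: 84 = 3^(3 + 1) + 3; at 4: 4^(4 + 1) + 4 = 1028; next = 1027

1028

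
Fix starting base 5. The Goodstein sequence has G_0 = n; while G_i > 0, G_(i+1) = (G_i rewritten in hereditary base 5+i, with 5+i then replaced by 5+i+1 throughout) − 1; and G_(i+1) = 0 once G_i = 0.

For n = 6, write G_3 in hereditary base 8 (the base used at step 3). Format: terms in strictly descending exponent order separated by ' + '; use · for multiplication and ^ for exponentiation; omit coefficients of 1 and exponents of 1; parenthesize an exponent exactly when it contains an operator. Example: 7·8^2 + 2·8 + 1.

5

(0) 6|_5 = 5 + 1 ↦ 6 + 1|_6 = 7 ⇒ 6
(1) 6|_6 = 6 ↦ 7|_7 = 7 ⇒ 6
(2) 6|_7 = 6 ↦ 6|_8 = 6 ⇒ 5
(3) 5|_8 = 5 ↦ 5|_9 = 5 ⇒ 4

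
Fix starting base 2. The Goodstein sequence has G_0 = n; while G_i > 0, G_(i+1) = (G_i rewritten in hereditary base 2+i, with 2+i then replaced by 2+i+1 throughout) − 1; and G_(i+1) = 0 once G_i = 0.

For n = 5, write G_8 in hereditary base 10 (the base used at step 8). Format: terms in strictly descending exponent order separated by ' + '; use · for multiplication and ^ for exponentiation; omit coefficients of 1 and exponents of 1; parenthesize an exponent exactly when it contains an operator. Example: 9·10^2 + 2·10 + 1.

3·10^3 + 3·10^2 + 2·10 + 5

step 0: 5 = 2^2 + 1; sub 3 for 2: 3^3 + 1; = 28; G_1 = 28−1 = 27
step 1: 27 = 3^3; sub 4 for 3: 4^4; = 256; G_2 = 256−1 = 255
step 2: 255 = 3·4^3 + 3·4^2 + 3·4 + 3; sub 5 for 4: 3·5^3 + 3·5^2 + 3·5 + 3; = 468; G_3 = 468−1 = 467
step 3: 467 = 3·5^3 + 3·5^2 + 3·5 + 2; sub 6 for 5: 3·6^3 + 3·6^2 + 3·6 + 2; = 776; G_4 = 776−1 = 775
step 4: 775 = 3·6^3 + 3·6^2 + 3·6 + 1; sub 7 for 6: 3·7^3 + 3·7^2 + 3·7 + 1; = 1198; G_5 = 1198−1 = 1197
step 5: 1197 = 3·7^3 + 3·7^2 + 3·7; sub 8 for 7: 3·8^3 + 3·8^2 + 3·8; = 1752; G_6 = 1752−1 = 1751
step 6: 1751 = 3·8^3 + 3·8^2 + 2·8 + 7; sub 9 for 8: 3·9^3 + 3·9^2 + 2·9 + 7; = 2455; G_7 = 2455−1 = 2454
step 7: 2454 = 3·9^3 + 3·9^2 + 2·9 + 6; sub 10 for 9: 3·10^3 + 3·10^2 + 2·10 + 6; = 3326; G_8 = 3326−1 = 3325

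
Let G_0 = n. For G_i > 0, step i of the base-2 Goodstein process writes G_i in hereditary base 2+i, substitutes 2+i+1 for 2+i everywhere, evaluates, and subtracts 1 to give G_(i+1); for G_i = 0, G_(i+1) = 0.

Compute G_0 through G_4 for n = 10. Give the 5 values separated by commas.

10, 83, 1025, 15625, 279935

i=0: 10 = 2^(2 + 1) + 2 (b=2); 2→3: 3^(3 + 1) + 3 = 84; 84−1 = 83
i=1: 83 = 3^(3 + 1) + 2 (b=3); 3→4: 4^(4 + 1) + 2 = 1026; 1026−1 = 1025
i=2: 1025 = 4^(4 + 1) + 1 (b=4); 4→5: 5^(5 + 1) + 1 = 15626; 15626−1 = 15625
i=3: 15625 = 5^(5 + 1) (b=5); 5→6: 6^(6 + 1) = 279936; 279936−1 = 279935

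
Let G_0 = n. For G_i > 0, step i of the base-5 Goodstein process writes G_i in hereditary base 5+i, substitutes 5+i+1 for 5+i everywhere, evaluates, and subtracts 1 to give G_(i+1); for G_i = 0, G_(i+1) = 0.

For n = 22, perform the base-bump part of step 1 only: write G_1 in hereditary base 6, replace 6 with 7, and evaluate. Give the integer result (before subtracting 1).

G_0=22  [base 5] 4·5 + 2  →[5↦6]→  4·6 + 2 = 26  −1 ⇒ G_1=25
G_1=25  [base 6] 4·6 + 1  →[6↦7]→  4·7 + 1 = 29  −1 ⇒ G_2=28

29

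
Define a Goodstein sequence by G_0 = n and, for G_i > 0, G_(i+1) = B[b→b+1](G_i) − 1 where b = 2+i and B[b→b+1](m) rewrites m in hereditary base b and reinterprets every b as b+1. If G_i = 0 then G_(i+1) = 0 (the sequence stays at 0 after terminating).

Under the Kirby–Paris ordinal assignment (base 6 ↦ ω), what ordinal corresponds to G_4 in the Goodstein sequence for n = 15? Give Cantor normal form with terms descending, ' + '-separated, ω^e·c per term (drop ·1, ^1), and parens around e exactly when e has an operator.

i=0: 15 = 2^(2 + 1) + 2^2 + 2 + 1 (b=2); 2→3: 3^(3 + 1) + 3^3 + 3 + 1 = 112; 112−1 = 111
i=1: 111 = 3^(3 + 1) + 3^3 + 3 (b=3); 3→4: 4^(4 + 1) + 4^4 + 4 = 1284; 1284−1 = 1283
i=2: 1283 = 4^(4 + 1) + 4^4 + 3 (b=4); 4→5: 5^(5 + 1) + 5^5 + 3 = 18753; 18753−1 = 18752
i=3: 18752 = 5^(5 + 1) + 5^5 + 2 (b=5); 5→6: 6^(6 + 1) + 6^6 + 2 = 326594; 326594−1 = 326593

ω^(ω + 1) + ω^ω + 1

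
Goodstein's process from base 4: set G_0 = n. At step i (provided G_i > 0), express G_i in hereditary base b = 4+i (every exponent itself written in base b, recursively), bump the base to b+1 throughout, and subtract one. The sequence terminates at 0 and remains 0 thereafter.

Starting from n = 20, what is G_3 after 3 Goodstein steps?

51

(0) 20|_4 = 4^2 + 4 ↦ 5^2 + 5|_5 = 30 ⇒ 29
(1) 29|_5 = 5^2 + 4 ↦ 6^2 + 4|_6 = 40 ⇒ 39
(2) 39|_6 = 6^2 + 3 ↦ 7^2 + 3|_7 = 52 ⇒ 51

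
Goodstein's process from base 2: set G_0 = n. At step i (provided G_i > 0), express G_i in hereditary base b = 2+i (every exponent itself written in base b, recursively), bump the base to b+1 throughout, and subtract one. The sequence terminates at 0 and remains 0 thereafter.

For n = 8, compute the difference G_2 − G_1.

(0) 8|_2 = 2^(2 + 1) ↦ 3^(3 + 1)|_3 = 81 ⇒ 80
(1) 80|_3 = 2·3^3 + 2·3^2 + 2·3 + 2 ↦ 2·4^4 + 2·4^2 + 2·4 + 2|_4 = 554 ⇒ 553

473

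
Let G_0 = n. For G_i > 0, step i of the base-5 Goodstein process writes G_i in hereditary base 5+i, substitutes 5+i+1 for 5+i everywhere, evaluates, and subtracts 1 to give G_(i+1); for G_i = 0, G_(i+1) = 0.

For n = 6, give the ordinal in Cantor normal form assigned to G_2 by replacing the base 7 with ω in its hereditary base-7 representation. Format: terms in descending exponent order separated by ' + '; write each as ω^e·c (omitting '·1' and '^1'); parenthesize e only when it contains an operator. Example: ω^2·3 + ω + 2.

6

(0) 6|_5 = 5 + 1 ↦ 6 + 1|_6 = 7 ⇒ 6
(1) 6|_6 = 6 ↦ 7|_7 = 7 ⇒ 6
(2) 6|_7 = 6 ↦ 6|_8 = 6 ⇒ 5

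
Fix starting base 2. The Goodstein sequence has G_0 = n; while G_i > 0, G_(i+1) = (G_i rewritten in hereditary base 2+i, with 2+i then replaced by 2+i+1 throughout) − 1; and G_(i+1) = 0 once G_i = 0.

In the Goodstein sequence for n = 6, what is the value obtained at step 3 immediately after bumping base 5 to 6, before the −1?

46656

base 2: 6 = 2^2 + 2; at 3: 3^3 + 3 = 30; next = 29
base 3: 29 = 3^3 + 2; at 4: 4^4 + 2 = 258; next = 257
base 4: 257 = 4^4 + 1; at 5: 5^5 + 1 = 3126; next = 3125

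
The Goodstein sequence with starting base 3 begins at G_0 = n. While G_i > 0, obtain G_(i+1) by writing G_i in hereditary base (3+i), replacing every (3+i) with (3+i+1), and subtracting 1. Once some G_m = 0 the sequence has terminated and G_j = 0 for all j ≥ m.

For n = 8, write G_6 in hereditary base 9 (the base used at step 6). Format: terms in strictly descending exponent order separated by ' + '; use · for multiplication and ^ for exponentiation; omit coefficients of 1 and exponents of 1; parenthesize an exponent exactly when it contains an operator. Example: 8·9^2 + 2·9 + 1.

G_0 = 8. HB_3(8) = 2·3 + 2. Bump = 10. G_1 = 9.
G_1 = 9. HB_4(9) = 2·4 + 1. Bump = 11. G_2 = 10.
G_2 = 10. HB_5(10) = 2·5. Bump = 12. G_3 = 11.
G_3 = 11. HB_6(11) = 6 + 5. Bump = 12. G_4 = 11.
G_4 = 11. HB_7(11) = 7 + 4. Bump = 12. G_5 = 11.
G_5 = 11. HB_8(11) = 8 + 3. Bump = 12. G_6 = 11.
G_6 = 11. HB_9(11) = 9 + 2. Bump = 12. G_7 = 11.

9 + 2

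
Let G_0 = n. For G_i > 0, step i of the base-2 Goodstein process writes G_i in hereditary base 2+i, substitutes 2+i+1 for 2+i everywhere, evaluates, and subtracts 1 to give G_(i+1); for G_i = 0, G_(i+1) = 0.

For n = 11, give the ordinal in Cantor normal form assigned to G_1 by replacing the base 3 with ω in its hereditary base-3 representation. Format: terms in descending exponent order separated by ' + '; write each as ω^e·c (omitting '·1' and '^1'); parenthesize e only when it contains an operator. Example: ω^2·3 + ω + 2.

G_0 = 11. HB_2(11) = 2^(2 + 1) + 2 + 1. Bump = 85. G_1 = 84.
G_1 = 84. HB_3(84) = 3^(3 + 1) + 3. Bump = 1028. G_2 = 1027.

ω^(ω + 1) + ω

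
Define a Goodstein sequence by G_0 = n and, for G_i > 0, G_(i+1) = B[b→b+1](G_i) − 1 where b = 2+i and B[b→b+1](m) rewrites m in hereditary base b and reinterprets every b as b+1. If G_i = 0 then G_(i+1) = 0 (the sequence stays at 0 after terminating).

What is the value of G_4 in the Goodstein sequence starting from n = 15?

326593

G_0 = 15. HB_2(15) = 2^(2 + 1) + 2^2 + 2 + 1. Bump = 112. G_1 = 111.
G_1 = 111. HB_3(111) = 3^(3 + 1) + 3^3 + 3. Bump = 1284. G_2 = 1283.
G_2 = 1283. HB_4(1283) = 4^(4 + 1) + 4^4 + 3. Bump = 18753. G_3 = 18752.
G_3 = 18752. HB_5(18752) = 5^(5 + 1) + 5^5 + 2. Bump = 326594. G_4 = 326593.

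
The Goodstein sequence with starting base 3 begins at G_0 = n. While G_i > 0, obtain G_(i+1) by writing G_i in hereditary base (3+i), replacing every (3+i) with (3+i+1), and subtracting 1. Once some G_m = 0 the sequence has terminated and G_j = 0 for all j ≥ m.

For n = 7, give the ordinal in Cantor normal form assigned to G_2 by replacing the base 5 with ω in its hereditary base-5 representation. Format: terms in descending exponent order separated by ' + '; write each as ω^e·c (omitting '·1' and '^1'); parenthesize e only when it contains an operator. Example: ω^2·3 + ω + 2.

(0) 7|_3 = 2·3 + 1 ↦ 2·4 + 1|_4 = 9 ⇒ 8
(1) 8|_4 = 2·4 ↦ 2·5|_5 = 10 ⇒ 9
(2) 9|_5 = 5 + 4 ↦ 6 + 4|_6 = 10 ⇒ 9

ω + 4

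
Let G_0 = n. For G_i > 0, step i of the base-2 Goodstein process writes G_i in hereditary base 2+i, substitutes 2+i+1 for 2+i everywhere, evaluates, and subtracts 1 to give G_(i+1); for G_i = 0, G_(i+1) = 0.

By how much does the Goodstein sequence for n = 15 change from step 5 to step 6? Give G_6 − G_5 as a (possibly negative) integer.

144406599

i=0: 15 = 2^(2 + 1) + 2^2 + 2 + 1 (b=2); 2→3: 3^(3 + 1) + 3^3 + 3 + 1 = 112; 112−1 = 111
i=1: 111 = 3^(3 + 1) + 3^3 + 3 (b=3); 3→4: 4^(4 + 1) + 4^4 + 4 = 1284; 1284−1 = 1283
i=2: 1283 = 4^(4 + 1) + 4^4 + 3 (b=4); 4→5: 5^(5 + 1) + 5^5 + 3 = 18753; 18753−1 = 18752
i=3: 18752 = 5^(5 + 1) + 5^5 + 2 (b=5); 5→6: 6^(6 + 1) + 6^6 + 2 = 326594; 326594−1 = 326593
i=4: 326593 = 6^(6 + 1) + 6^6 + 1 (b=6); 6→7: 7^(7 + 1) + 7^7 + 1 = 6588345; 6588345−1 = 6588344
i=5: 6588344 = 7^(7 + 1) + 7^7 (b=7); 7→8: 8^(8 + 1) + 8^8 = 150994944; 150994944−1 = 150994943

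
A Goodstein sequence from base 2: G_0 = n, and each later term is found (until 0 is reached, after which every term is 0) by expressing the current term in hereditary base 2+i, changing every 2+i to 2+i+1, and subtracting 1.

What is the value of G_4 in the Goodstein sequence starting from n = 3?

1

G_0=3  [base 2] 2 + 1  →[2↦3]→  3 + 1 = 4  −1 ⇒ G_1=3
G_1=3  [base 3] 3  →[3↦4]→  4 = 4  −1 ⇒ G_2=3
G_2=3  [base 4] 3  →[4↦5]→  3 = 3  −1 ⇒ G_3=2
G_3=2  [base 5] 2  →[5↦6]→  2 = 2  −1 ⇒ G_4=1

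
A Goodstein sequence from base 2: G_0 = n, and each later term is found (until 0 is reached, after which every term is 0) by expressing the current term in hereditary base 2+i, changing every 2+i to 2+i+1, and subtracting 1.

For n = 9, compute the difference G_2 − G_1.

G_0=9  [base 2] 2^(2 + 1) + 1  →[2↦3]→  3^(3 + 1) + 1 = 82  −1 ⇒ G_1=81
G_1=81  [base 3] 3^(3 + 1)  →[3↦4]→  4^(4 + 1) = 1024  −1 ⇒ G_2=1023

942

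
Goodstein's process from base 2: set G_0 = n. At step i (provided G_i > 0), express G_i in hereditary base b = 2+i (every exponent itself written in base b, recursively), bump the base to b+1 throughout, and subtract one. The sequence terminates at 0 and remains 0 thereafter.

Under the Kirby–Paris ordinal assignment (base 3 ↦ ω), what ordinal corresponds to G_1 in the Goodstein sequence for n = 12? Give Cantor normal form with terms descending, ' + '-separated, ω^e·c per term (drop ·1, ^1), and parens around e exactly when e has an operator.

(0) 12|_2 = 2^(2 + 1) + 2^2 ↦ 3^(3 + 1) + 3^3|_3 = 108 ⇒ 107
(1) 107|_3 = 3^(3 + 1) + 2·3^2 + 2·3 + 2 ↦ 4^(4 + 1) + 2·4^2 + 2·4 + 2|_4 = 1066 ⇒ 1065

ω^(ω + 1) + ω^2·2 + ω·2 + 2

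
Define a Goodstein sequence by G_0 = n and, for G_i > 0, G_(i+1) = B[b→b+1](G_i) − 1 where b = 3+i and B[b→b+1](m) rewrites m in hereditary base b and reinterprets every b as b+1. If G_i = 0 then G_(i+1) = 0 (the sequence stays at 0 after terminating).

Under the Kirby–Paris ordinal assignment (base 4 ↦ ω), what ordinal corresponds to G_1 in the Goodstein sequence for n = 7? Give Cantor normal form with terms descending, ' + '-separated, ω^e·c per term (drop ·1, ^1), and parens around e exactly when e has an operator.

base 3: 7 = 2·3 + 1; at 4: 2·4 + 1 = 9; next = 8
base 4: 8 = 2·4; at 5: 2·5 = 10; next = 9

ω·2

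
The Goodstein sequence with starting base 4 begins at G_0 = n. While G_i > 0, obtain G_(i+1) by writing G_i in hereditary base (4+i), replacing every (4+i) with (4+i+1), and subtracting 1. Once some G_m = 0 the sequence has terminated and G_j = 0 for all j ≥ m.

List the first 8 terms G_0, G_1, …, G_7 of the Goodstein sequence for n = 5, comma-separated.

[0] 5 ≡ 4 + 1 (base 4). Lift 5: 6. −1: 5.
[1] 5 ≡ 5 (base 5). Lift 6: 6. −1: 5.
[2] 5 ≡ 5 (base 6). Lift 7: 5. −1: 4.
[3] 4 ≡ 4 (base 7). Lift 8: 4. −1: 3.
[4] 3 ≡ 3 (base 8). Lift 9: 3. −1: 2.
[5] 2 ≡ 2 (base 9). Lift 10: 2. −1: 1.
[6] 1 ≡ 1 (base 10). Lift 11: 1. −1: 0.

5, 5, 5, 4, 3, 2, 1, 0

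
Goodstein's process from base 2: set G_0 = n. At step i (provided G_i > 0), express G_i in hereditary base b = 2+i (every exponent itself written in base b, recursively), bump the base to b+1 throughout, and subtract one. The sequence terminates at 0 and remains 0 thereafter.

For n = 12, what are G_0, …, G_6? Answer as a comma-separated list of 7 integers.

step 0: 12 = 2^(2 + 1) + 2^2; sub 3 for 2: 3^(3 + 1) + 3^3; = 108; G_1 = 108−1 = 107
step 1: 107 = 3^(3 + 1) + 2·3^2 + 2·3 + 2; sub 4 for 3: 4^(4 + 1) + 2·4^2 + 2·4 + 2; = 1066; G_2 = 1066−1 = 1065
step 2: 1065 = 4^(4 + 1) + 2·4^2 + 2·4 + 1; sub 5 for 4: 5^(5 + 1) + 2·5^2 + 2·5 + 1; = 15686; G_3 = 15686−1 = 15685
step 3: 15685 = 5^(5 + 1) + 2·5^2 + 2·5; sub 6 for 5: 6^(6 + 1) + 2·6^2 + 2·6; = 280020; G_4 = 280020−1 = 280019
step 4: 280019 = 6^(6 + 1) + 2·6^2 + 6 + 5; sub 7 for 6: 7^(7 + 1) + 2·7^2 + 7 + 5; = 5764911; G_5 = 5764911−1 = 5764910
step 5: 5764910 = 7^(7 + 1) + 2·7^2 + 7 + 4; sub 8 for 7: 8^(8 + 1) + 2·8^2 + 8 + 4; = 134217868; G_6 = 134217868−1 = 134217867

12, 107, 1065, 15685, 280019, 5764910, 134217867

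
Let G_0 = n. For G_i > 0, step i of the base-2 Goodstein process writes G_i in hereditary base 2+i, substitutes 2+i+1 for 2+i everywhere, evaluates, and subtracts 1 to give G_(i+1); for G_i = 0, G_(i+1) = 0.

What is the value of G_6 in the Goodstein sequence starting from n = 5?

1751

base 2: 5 = 2^2 + 1; at 3: 3^3 + 1 = 28; next = 27
base 3: 27 = 3^3; at 4: 4^4 = 256; next = 255
base 4: 255 = 3·4^3 + 3·4^2 + 3·4 + 3; at 5: 3·5^3 + 3·5^2 + 3·5 + 3 = 468; next = 467
base 5: 467 = 3·5^3 + 3·5^2 + 3·5 + 2; at 6: 3·6^3 + 3·6^2 + 3·6 + 2 = 776; next = 775
base 6: 775 = 3·6^3 + 3·6^2 + 3·6 + 1; at 7: 3·7^3 + 3·7^2 + 3·7 + 1 = 1198; next = 1197
base 7: 1197 = 3·7^3 + 3·7^2 + 3·7; at 8: 3·8^3 + 3·8^2 + 3·8 = 1752; next = 1751
base 8: 1751 = 3·8^3 + 3·8^2 + 2·8 + 7; at 9: 3·9^3 + 3·9^2 + 2·9 + 7 = 2455; next = 2454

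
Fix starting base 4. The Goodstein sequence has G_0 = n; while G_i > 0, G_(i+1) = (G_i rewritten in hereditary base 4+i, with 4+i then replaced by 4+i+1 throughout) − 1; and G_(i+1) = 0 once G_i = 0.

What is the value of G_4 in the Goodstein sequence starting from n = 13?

base 4: 13 = 3·4 + 1; at 5: 3·5 + 1 = 16; next = 15
base 5: 15 = 3·5; at 6: 3·6 = 18; next = 17
base 6: 17 = 2·6 + 5; at 7: 2·7 + 5 = 19; next = 18
base 7: 18 = 2·7 + 4; at 8: 2·8 + 4 = 20; next = 19

19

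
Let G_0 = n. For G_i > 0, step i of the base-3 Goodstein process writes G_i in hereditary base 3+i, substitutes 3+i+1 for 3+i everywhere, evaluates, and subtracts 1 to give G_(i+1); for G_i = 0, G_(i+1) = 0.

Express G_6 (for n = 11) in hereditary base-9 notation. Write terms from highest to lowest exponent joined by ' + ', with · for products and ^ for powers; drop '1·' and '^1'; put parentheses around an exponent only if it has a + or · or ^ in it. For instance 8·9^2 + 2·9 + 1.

5·9 + 2

(0) 11|_3 = 3^2 + 2 ↦ 4^2 + 2|_4 = 18 ⇒ 17
(1) 17|_4 = 4^2 + 1 ↦ 5^2 + 1|_5 = 26 ⇒ 25
(2) 25|_5 = 5^2 ↦ 6^2|_6 = 36 ⇒ 35
(3) 35|_6 = 5·6 + 5 ↦ 5·7 + 5|_7 = 40 ⇒ 39
(4) 39|_7 = 5·7 + 4 ↦ 5·8 + 4|_8 = 44 ⇒ 43
(5) 43|_8 = 5·8 + 3 ↦ 5·9 + 3|_9 = 48 ⇒ 47
(6) 47|_9 = 5·9 + 2 ↦ 5·10 + 2|_10 = 52 ⇒ 51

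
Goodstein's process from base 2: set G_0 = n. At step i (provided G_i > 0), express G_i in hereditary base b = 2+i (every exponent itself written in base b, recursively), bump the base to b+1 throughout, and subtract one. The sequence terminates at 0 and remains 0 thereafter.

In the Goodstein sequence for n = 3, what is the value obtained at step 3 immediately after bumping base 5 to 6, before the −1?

2

i=0: 3 = 2 + 1 (b=2); 2→3: 3 + 1 = 4; 4−1 = 3
i=1: 3 = 3 (b=3); 3→4: 4 = 4; 4−1 = 3
i=2: 3 = 3 (b=4); 4→5: 3 = 3; 3−1 = 2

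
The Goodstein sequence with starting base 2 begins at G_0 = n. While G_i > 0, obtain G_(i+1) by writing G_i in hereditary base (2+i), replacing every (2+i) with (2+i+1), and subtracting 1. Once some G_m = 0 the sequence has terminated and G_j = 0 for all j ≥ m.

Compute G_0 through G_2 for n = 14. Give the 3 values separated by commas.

14, 110, 1281

step 0: 14 = 2^(2 + 1) + 2^2 + 2; sub 3 for 2: 3^(3 + 1) + 3^3 + 3; = 111; G_1 = 111−1 = 110
step 1: 110 = 3^(3 + 1) + 3^3 + 2; sub 4 for 3: 4^(4 + 1) + 4^4 + 2; = 1282; G_2 = 1282−1 = 1281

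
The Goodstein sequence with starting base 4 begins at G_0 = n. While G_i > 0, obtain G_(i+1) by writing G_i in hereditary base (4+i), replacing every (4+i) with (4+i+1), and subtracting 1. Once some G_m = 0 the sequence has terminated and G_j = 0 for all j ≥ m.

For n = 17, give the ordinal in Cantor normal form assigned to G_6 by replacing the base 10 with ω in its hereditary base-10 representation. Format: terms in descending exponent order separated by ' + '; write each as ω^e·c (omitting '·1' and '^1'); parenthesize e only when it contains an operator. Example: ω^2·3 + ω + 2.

ω·5 + 1

17 —HB4→ 4^2 + 1 —bump→ 5^2 + 1 = 26 —(−1)→ 25
25 —HB5→ 5^2 —bump→ 6^2 = 36 —(−1)→ 35
35 —HB6→ 5·6 + 5 —bump→ 5·7 + 5 = 40 —(−1)→ 39
39 —HB7→ 5·7 + 4 —bump→ 5·8 + 4 = 44 —(−1)→ 43
43 —HB8→ 5·8 + 3 —bump→ 5·9 + 3 = 48 —(−1)→ 47
47 —HB9→ 5·9 + 2 —bump→ 5·10 + 2 = 52 —(−1)→ 51
51 —HB10→ 5·10 + 1 —bump→ 5·11 + 1 = 56 —(−1)→ 55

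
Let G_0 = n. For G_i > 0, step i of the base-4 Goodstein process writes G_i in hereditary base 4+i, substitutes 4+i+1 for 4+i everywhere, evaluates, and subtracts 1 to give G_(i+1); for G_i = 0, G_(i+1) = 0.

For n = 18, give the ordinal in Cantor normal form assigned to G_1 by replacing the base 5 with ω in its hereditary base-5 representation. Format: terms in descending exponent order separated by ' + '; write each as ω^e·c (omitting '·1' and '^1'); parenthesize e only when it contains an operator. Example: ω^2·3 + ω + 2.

base 4: 18 = 4^2 + 2; at 5: 5^2 + 2 = 27; next = 26
base 5: 26 = 5^2 + 1; at 6: 6^2 + 1 = 37; next = 36

ω^2 + 1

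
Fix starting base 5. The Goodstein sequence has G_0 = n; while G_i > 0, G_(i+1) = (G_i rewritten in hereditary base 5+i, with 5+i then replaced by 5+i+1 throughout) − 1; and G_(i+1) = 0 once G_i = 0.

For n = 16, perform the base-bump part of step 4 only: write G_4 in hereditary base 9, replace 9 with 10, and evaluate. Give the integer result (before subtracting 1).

(0) 16|_5 = 3·5 + 1 ↦ 3·6 + 1|_6 = 19 ⇒ 18
(1) 18|_6 = 3·6 ↦ 3·7|_7 = 21 ⇒ 20
(2) 20|_7 = 2·7 + 6 ↦ 2·8 + 6|_8 = 22 ⇒ 21
(3) 21|_8 = 2·8 + 5 ↦ 2·9 + 5|_9 = 23 ⇒ 22
(4) 22|_9 = 2·9 + 4 ↦ 2·10 + 4|_10 = 24 ⇒ 23

24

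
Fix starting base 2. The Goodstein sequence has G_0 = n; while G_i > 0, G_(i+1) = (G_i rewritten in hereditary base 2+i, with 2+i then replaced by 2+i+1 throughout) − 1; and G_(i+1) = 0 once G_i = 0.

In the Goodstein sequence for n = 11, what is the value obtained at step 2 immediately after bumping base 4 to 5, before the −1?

15628

G_0 = 11. HB_2(11) = 2^(2 + 1) + 2 + 1. Bump = 85. G_1 = 84.
G_1 = 84. HB_3(84) = 3^(3 + 1) + 3. Bump = 1028. G_2 = 1027.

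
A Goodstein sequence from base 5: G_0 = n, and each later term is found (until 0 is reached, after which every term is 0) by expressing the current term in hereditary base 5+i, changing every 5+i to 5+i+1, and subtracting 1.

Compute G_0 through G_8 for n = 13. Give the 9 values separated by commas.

G_0 = 13. HB_5(13) = 2·5 + 3. Bump = 15. G_1 = 14.
G_1 = 14. HB_6(14) = 2·6 + 2. Bump = 16. G_2 = 15.
G_2 = 15. HB_7(15) = 2·7 + 1. Bump = 17. G_3 = 16.
G_3 = 16. HB_8(16) = 2·8. Bump = 18. G_4 = 17.
G_4 = 17. HB_9(17) = 9 + 8. Bump = 18. G_5 = 17.
G_5 = 17. HB_10(17) = 10 + 7. Bump = 18. G_6 = 17.
G_6 = 17. HB_11(17) = 11 + 6. Bump = 18. G_7 = 17.
G_7 = 17. HB_12(17) = 12 + 5. Bump = 18. G_8 = 17.

13, 14, 15, 16, 17, 17, 17, 17, 17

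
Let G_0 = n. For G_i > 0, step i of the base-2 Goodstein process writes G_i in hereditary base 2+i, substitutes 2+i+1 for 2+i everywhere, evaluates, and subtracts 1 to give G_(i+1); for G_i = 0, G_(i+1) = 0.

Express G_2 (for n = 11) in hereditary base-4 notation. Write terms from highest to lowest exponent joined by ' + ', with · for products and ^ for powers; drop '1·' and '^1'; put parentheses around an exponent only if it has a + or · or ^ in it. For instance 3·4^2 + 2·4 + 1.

11 —HB2→ 2^(2 + 1) + 2 + 1 —bump→ 3^(3 + 1) + 3 + 1 = 85 —(−1)→ 84
84 —HB3→ 3^(3 + 1) + 3 —bump→ 4^(4 + 1) + 4 = 1028 —(−1)→ 1027

4^(4 + 1) + 3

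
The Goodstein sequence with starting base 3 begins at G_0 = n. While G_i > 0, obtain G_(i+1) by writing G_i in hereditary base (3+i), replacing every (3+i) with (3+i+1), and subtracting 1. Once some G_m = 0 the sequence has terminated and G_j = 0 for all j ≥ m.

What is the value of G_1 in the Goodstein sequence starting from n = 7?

base 3: 7 = 2·3 + 1; at 4: 2·4 + 1 = 9; next = 8
base 4: 8 = 2·4; at 5: 2·5 = 10; next = 9

8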